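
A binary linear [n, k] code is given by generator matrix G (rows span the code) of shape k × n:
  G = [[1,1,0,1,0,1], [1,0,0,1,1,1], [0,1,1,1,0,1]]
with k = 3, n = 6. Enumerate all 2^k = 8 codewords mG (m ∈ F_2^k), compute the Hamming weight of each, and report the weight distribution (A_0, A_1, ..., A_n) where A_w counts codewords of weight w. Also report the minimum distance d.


Weight distribution: A_0 = 1, A_2 = 2, A_4 = 5. Minimum distance d = 2.

Enumerate all 2^3 = 8 messages m ∈ F_2^3.
For each, compute codeword c = mG in F_2^6, then tally its weight.
  m = 000 → c = 000000, weight = 0.
  m = 100 → c = 110101, weight = 4.
  m = 010 → c = 100111, weight = 4.
  m = 110 → c = 010010, weight = 2.
  m = 001 → c = 011101, weight = 4.
  m = 101 → c = 101000, weight = 2.
  m = 011 → c = 111010, weight = 4.
  m = 111 → c = 001111, weight = 4.
Tally weights:
  weight 0: 1 codewords.
  weight 2: 2 codewords.
  weight 4: 5 codewords.
Minimum distance d = smallest w > 0 with A_w > 0 = 2.
Sanity: Σ A_w = 8 = 2^3 = 8 ✓.


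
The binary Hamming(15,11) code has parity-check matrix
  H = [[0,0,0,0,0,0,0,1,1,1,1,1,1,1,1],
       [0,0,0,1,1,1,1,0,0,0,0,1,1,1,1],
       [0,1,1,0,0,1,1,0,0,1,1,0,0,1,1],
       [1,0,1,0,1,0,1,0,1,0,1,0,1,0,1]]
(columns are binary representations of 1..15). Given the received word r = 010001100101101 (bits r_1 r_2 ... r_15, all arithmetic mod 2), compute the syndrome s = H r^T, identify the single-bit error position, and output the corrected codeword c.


s = (0, 1, 1, 1)^T, error position = 7, corrected codeword c = 010001000101101

Compute s = H r^T mod 2 one row at a time:
  s_1 = 0 + 0 + 1 + 0 + 1 + 1 + 0 + 1 = 4 ≡ 0 (mod 2).
  s_2 = 0 + 0 + 1 + 1 + 1 + 1 + 0 + 1 = 5 ≡ 1 (mod 2).
  s_3 = 1 + 0 + 1 + 1 + 1 + 0 + 0 + 1 = 5 ≡ 1 (mod 2).
  s_4 = 0 + 0 + 0 + 1 + 0 + 0 + 1 + 1 = 3 ≡ 1 (mod 2).
s = (0, 1, 1, 1)^T — this equals column 7 of H (binary 0111), so error is at position 7.
Correct: flip bit 7 of r = 010001100101101 to get c = 010001000101101.


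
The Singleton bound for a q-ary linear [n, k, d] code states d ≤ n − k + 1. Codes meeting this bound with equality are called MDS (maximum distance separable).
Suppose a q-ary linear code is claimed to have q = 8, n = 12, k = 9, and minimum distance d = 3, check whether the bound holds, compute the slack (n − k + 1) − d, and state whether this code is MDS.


Singleton RHS = n − k + 1 = 4, slack = 1, bound satisfied, not MDS.

Singleton bound: d ≤ n − k + 1.
Here n = 12, k = 9, so n − k + 1 = 4.
Given d = 3, check d ≤ 4: YES.
Slack = (n − k + 1) − d = 1.
The code is NOT MDS (slack = 1 > 0).
Description: the claimed parameters are [12, 9, 3]_8; such a code would be non-MDS.


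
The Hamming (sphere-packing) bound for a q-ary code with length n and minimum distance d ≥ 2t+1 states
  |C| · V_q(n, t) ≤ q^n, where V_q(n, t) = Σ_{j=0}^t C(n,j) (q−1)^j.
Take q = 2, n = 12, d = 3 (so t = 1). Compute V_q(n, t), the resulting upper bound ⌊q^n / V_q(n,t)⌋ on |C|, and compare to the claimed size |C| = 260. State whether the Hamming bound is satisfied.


V_q(n, t) = 13, q^n = 4096, Hamming bound = 315, |C| = 260 ≤ bound (satisfied).

Step 1: Compute V_q(n, t) = Σ_{j=0}^1 C(n, j) (q−1)^j.
  j = 0: C(12,0)·(1)^0 = 1·1 = 1.
  j = 1: C(12,1)·(1)^1 = 12·1 = 12.
  V_q(n, t) = 1 + 12 = 13.
Step 2: q^n = 2^12 = 4096.
Step 3: Hamming bound ⌊q^n / V_q(n,t)⌋ = ⌊4096/13⌋ = 315.
Step 4: Compare |C| = 260 to 315: satisfied.
The claimed |C| lies below the Hamming bound.


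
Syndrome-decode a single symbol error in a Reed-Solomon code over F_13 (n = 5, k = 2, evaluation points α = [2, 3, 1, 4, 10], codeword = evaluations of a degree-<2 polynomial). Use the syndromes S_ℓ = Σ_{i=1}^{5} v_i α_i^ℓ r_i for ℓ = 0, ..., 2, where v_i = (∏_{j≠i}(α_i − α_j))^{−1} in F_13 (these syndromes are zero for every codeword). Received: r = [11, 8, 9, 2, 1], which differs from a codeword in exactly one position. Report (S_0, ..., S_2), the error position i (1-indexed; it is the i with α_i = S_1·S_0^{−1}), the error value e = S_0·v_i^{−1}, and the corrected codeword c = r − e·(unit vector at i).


S = (8, 11, 7), error at position 2, error magnitude e = 8, c = [11, 0, 9, 2, 1].

Step 1: column multipliers v_i = (∏_{j≠i}(α_i − α_j))^{−1} mod 13.
  i = 1 (α = 2): (2−3)(2−1)(2−4)(2−10) = (−1)·1·(−2)·(−8) = −16 ≡ 10, so v_1 = 10^{−1} = 4 (mod 13).
  i = 2 (α = 3): (3−2)(3−1)(3−4)(3−10) = 1·2·(−1)·(−7) = 14 ≡ 1, so v_2 = 1^{−1} = 1 (mod 13).
  i = 3 (α = 1): (1−2)(1−3)(1−4)(1−10) = (−1)·(−2)·(−3)·(−9) = 54 ≡ 2, so v_3 = 2^{−1} = 7 (mod 13).
  i = 4 (α = 4): (4−2)(4−3)(4−1)(4−10) = 2·1·3·(−6) = −36 ≡ 3, so v_4 = 3^{−1} = 9 (mod 13).
  i = 5 (α = 10): (10−2)(10−3)(10−1)(10−4) = 8·7·9·6 = 3024 ≡ 8, so v_5 = 8^{−1} = 5 (mod 13).
  v = [4, 1, 7, 9, 5].
Step 2: syndromes of r = [11, 8, 9, 2, 1] (all sums mod 13).
  S_0 = Σ v_i r_i = 4·11 + 1·8 + 7·9 + 9·2 + 5·1 = 138 ≡ 8.
  S_1 = Σ v_i α_i r_i = 4·2·11 + 1·3·8 + 7·1·9 + 9·4·2 + 5·10·1 = 297 ≡ 11.
  α_i^2 mod 13 = [4, 9, 1, 3, 9].
  S_2 = Σ v_i α_i^2 r_i = 4·4·11 + 1·9·8 + 7·1·9 + 9·3·2 + 5·9·1 = 410 ≡ 7.
  S = (8, 11, 7) ≠ 0, so r is not a codeword (an error is present).
Step 3: locate the error. For a single error e at position i, S_ℓ = v_i·e·α_i^ℓ, so α_err = S_1/S_0.
  S_0^{−1} = 8^{−1} = 5 (mod 13), so α_err = 11·5 = 55 ≡ 3 = α_2. Error position i = 2.
  Consistency check: S_2/S_1 = 7·6 = 42 ≡ 3 = α_err ✓ (single-error assumption holds).
Step 4: error magnitude e = S_0/v_2 = S_0·∏_{j≠2}(α_2 − α_j) = 8·1 = 8 ≡ 8 (mod 13).
Step 5: correct position 2: c_2 = r_2 − e = 8 − 8 ≡ 0 (mod 13). Hence c = [11, 0, 9, 2, 1].
  Check: interpolating c through the α_i gives m(x) = 7 + 2·x (degree < 2) with m(α_i) = c_i for every i, so c is indeed a codeword.


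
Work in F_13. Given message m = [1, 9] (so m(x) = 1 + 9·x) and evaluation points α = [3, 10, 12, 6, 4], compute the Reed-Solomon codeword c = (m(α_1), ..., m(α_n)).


c = [2, 0, 5, 3, 11]

Message polynomial: m(x) = 1 + 9·x (mod 13).
For each evaluation point α_i, compute m(α_i) mod 13:
  α_1 = 3: Horner steps 9 → 2, so m(3) = 2.
  α_2 = 10: Horner steps 9 → 0, so m(10) = 0.
  α_3 = 12: Horner steps 9 → 5, so m(12) = 5.
  α_4 = 6: Horner steps 9 → 3, so m(6) = 3.
  α_5 = 4: Horner steps 9 → 11, so m(4) = 11.
Codeword c = [2, 0, 5, 3, 11] ∈ F_13^5.


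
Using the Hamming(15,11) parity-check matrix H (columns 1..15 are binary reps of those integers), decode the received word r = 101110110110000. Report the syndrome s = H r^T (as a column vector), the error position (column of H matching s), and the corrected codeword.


s = (1, 1, 0, 1)^T, error position = 13, corrected codeword c = 101110110110100

Compute s = H r^T mod 2 one row at a time:
  s_1 = 1 + 0 + 1 + 1 + 0 + 0 + 0 + 0 = 3 ≡ 1 (mod 2).
  s_2 = 1 + 1 + 0 + 1 + 0 + 0 + 0 + 0 = 3 ≡ 1 (mod 2).
  s_3 = 0 + 1 + 0 + 1 + 1 + 1 + 0 + 0 = 4 ≡ 0 (mod 2).
  s_4 = 1 + 1 + 1 + 1 + 0 + 1 + 0 + 0 = 5 ≡ 1 (mod 2).
s = (1, 1, 0, 1)^T — this equals column 13 of H (binary 1101), so error is at position 13.
Correct: flip bit 13 of r = 101110110110000 to get c = 101110110110100.


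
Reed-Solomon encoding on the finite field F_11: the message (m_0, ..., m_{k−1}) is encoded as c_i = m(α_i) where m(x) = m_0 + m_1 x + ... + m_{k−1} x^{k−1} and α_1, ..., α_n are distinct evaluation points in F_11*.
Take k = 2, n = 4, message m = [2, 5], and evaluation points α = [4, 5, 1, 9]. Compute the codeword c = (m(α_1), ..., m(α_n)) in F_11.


c = [0, 5, 7, 3]

Message polynomial: m(x) = 2 + 5·x (mod 11).
For each evaluation point α_i, compute m(α_i) mod 11:
  α_1 = 4: Horner steps 5 → 0, so m(4) = 0.
  α_2 = 5: Horner steps 5 → 5, so m(5) = 5.
  α_3 = 1: Horner steps 5 → 7, so m(1) = 7.
  α_4 = 9: Horner steps 5 → 3, so m(9) = 3.
Codeword c = [0, 5, 7, 3] ∈ F_11^4.


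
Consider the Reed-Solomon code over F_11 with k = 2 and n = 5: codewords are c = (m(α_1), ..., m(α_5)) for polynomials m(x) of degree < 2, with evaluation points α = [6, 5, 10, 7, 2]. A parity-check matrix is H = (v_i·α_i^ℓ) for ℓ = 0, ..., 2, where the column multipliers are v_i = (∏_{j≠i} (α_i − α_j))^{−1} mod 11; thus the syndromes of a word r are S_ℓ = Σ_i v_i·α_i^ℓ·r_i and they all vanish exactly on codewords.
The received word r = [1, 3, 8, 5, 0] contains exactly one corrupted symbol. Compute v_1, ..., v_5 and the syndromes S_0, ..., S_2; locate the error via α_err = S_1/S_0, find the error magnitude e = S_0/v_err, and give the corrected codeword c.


S = (6, 3, 7), error at position 1, error magnitude e = 8, c = [4, 3, 8, 5, 0].

Step 1: column multipliers v_i = (∏_{j≠i}(α_i − α_j))^{−1} mod 11.
  i = 1 (α = 6): (6−5)(6−10)(6−7)(6−2) = 1·(−4)·(−1)·4 = 16 ≡ 5, so v_1 = 5^{−1} = 9 (mod 11).
  i = 2 (α = 5): (5−6)(5−10)(5−7)(5−2) = (−1)·(−5)·(−2)·3 = −30 ≡ 3, so v_2 = 3^{−1} = 4 (mod 11).
  i = 3 (α = 10): (10−6)(10−5)(10−7)(10−2) = 4·5·3·8 = 480 ≡ 7, so v_3 = 7^{−1} = 8 (mod 11).
  i = 4 (α = 7): (7−6)(7−5)(7−10)(7−2) = 1·2·(−3)·5 = −30 ≡ 3, so v_4 = 3^{−1} = 4 (mod 11).
  i = 5 (α = 2): (2−6)(2−5)(2−10)(2−7) = (−4)·(−3)·(−8)·(−5) = 480 ≡ 7, so v_5 = 7^{−1} = 8 (mod 11).
  v = [9, 4, 8, 4, 8].
Step 2: syndromes of r = [1, 3, 8, 5, 0] (all sums mod 11).
  S_0 = Σ v_i r_i = 9·1 + 4·3 + 8·8 + 4·5 + 8·0 = 105 ≡ 6.
  S_1 = Σ v_i α_i r_i = 9·6·1 + 4·5·3 + 8·10·8 + 4·7·5 + 8·2·0 = 894 ≡ 3.
  α_i^2 mod 11 = [3, 3, 1, 5, 4].
  S_2 = Σ v_i α_i^2 r_i = 9·3·1 + 4·3·3 + 8·1·8 + 4·5·5 + 8·4·0 = 227 ≡ 7.
  S = (6, 3, 7) ≠ 0, so r is not a codeword (an error is present).
Step 3: locate the error. For a single error e at position i, S_ℓ = v_i·e·α_i^ℓ, so α_err = S_1/S_0.
  S_0^{−1} = 6^{−1} = 2 (mod 11), so α_err = 3·2 = 6 ≡ 6 = α_1. Error position i = 1.
  Consistency check: S_2/S_1 = 7·4 = 28 ≡ 6 = α_err ✓ (single-error assumption holds).
Step 4: error magnitude e = S_0/v_1 = S_0·∏_{j≠1}(α_1 − α_j) = 6·5 = 30 ≡ 8 (mod 11).
Step 5: correct position 1: c_1 = r_1 − e = 1 − 8 ≡ 4 (mod 11). Hence c = [4, 3, 8, 5, 0].
  Check: interpolating c through the α_i gives m(x) = 9 + 1·x (degree < 2) with m(α_i) = c_i for every i, so c is indeed a codeword.


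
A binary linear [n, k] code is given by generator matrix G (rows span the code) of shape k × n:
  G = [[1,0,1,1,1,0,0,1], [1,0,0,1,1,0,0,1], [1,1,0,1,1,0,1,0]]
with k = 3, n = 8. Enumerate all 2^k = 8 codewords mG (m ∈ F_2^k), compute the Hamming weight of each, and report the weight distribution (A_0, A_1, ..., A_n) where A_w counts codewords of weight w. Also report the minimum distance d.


Weight distribution: A_0 = 1, A_1 = 1, A_3 = 1, A_4 = 2, A_5 = 2, A_6 = 1. Minimum distance d = 1.

Enumerate all 2^3 = 8 messages m ∈ F_2^3.
For each, compute codeword c = mG in F_2^8, then tally its weight.
  m = 000 → c = 00000000, weight = 0.
  m = 100 → c = 10111001, weight = 5.
  m = 010 → c = 10011001, weight = 4.
  m = 110 → c = 00100000, weight = 1.
  m = 001 → c = 11011010, weight = 5.
  m = 101 → c = 01100011, weight = 4.
  m = 011 → c = 01000011, weight = 3.
  m = 111 → c = 11111010, weight = 6.
Tally weights:
  weight 0: 1 codewords.
  weight 1: 1 codewords.
  weight 3: 1 codewords.
  weight 4: 2 codewords.
  weight 5: 2 codewords.
  weight 6: 1 codewords.
Minimum distance d = smallest w > 0 with A_w > 0 = 1.
Sanity: Σ A_w = 8 = 2^3 = 8 ✓.


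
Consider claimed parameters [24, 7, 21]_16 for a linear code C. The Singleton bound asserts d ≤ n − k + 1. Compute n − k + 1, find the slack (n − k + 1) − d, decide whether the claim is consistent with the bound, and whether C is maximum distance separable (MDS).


Singleton RHS = n − k + 1 = 18, slack = -3, bound violated (no such code; not MDS).

Singleton bound: d ≤ n − k + 1.
Here n = 24, k = 7, so n − k + 1 = 18.
Given d = 21, check d ≤ 18: NO.
Slack = (n − k + 1) − d = -3.
The slack is negative: d = 21 exceeds n − k + 1 = 18 by 3, so the Singleton bound is violated and no linear [24, 7, 21]_16 code can exist. In particular it is not MDS (MDS requires d = n − k + 1 exactly).
Description: the claimed parameters are [24, 7, 21]_16; such a code would be impossible (violates the Singleton bound).


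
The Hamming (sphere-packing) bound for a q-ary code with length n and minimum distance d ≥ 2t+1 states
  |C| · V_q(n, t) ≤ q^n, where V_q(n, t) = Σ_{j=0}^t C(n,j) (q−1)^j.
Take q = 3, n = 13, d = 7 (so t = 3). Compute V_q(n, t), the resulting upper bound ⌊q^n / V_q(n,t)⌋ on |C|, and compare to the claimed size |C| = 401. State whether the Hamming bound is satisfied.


V_q(n, t) = 2627, q^n = 1594323, Hamming bound = 606, |C| = 401 ≤ bound (satisfied).

Step 1: Compute V_q(n, t) = Σ_{j=0}^3 C(n, j) (q−1)^j.
  j = 0: C(13,0)·(2)^0 = 1·1 = 1.
  j = 1: C(13,1)·(2)^1 = 13·2 = 26.
  j = 2: C(13,2)·(2)^2 = 78·4 = 312.
  j = 3: C(13,3)·(2)^3 = 286·8 = 2288.
  V_q(n, t) = 1 + 26 + 312 + 2288 = 2627.
Step 2: q^n = 3^13 = 1594323.
Step 3: Hamming bound ⌊q^n / V_q(n,t)⌋ = ⌊1594323/2627⌋ = 606.
Step 4: Compare |C| = 401 to 606: satisfied.
The claimed |C| lies below the Hamming bound.


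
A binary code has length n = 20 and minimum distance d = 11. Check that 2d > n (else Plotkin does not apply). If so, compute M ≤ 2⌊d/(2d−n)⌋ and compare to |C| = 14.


Plotkin bound M ≤ 10; given |C| = 14 > bound (violated).

Check applicability: 2d = 22, n = 20.
2d − n = 2 > 0, so Plotkin applies.
Compute d/(2d−n) = 11/2 ≈ 5.5000.
⌊d/(2d−n)⌋ = 5.
Plotkin bound: M ≤ 2·5 = 10.
Given |C| = 14, check: VIOLATED.
This |C| is above the Plotkin bound, so no binary code with n = 20, d = 11 and 14 codewords exists.


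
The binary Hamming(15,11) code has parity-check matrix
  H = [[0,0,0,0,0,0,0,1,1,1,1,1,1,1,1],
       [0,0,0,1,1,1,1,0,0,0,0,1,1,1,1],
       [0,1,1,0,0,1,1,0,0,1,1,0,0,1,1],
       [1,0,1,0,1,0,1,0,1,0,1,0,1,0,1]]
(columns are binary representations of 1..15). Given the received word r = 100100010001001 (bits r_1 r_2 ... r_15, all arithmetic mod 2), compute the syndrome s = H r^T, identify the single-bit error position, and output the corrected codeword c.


s = (1, 1, 1, 0)^T, error position = 14, corrected codeword c = 100100010001011

Compute s = H r^T mod 2 one row at a time:
  s_1 = 1 + 0 + 0 + 0 + 1 + 0 + 0 + 1 = 3 ≡ 1 (mod 2).
  s_2 = 1 + 0 + 0 + 0 + 1 + 0 + 0 + 1 = 3 ≡ 1 (mod 2).
  s_3 = 0 + 0 + 0 + 0 + 0 + 0 + 0 + 1 = 1 ≡ 1 (mod 2).
  s_4 = 1 + 0 + 0 + 0 + 0 + 0 + 0 + 1 = 2 ≡ 0 (mod 2).
s = (1, 1, 1, 0)^T — this equals column 14 of H (binary 1110), so error is at position 14.
Correct: flip bit 14 of r = 100100010001001 to get c = 100100010001011.


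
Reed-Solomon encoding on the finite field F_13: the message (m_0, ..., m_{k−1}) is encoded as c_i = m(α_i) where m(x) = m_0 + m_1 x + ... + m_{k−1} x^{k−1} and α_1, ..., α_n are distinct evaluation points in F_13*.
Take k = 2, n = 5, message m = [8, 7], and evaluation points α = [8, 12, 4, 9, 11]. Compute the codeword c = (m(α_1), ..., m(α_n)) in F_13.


c = [12, 1, 10, 6, 7]

Message polynomial: m(x) = 8 + 7·x (mod 13).
For each evaluation point α_i, compute m(α_i) mod 13:
  α_1 = 8: Horner steps 7 → 12, so m(8) = 12.
  α_2 = 12: Horner steps 7 → 1, so m(12) = 1.
  α_3 = 4: Horner steps 7 → 10, so m(4) = 10.
  α_4 = 9: Horner steps 7 → 6, so m(9) = 6.
  α_5 = 11: Horner steps 7 → 7, so m(11) = 7.
Codeword c = [12, 1, 10, 6, 7] ∈ F_13^5.


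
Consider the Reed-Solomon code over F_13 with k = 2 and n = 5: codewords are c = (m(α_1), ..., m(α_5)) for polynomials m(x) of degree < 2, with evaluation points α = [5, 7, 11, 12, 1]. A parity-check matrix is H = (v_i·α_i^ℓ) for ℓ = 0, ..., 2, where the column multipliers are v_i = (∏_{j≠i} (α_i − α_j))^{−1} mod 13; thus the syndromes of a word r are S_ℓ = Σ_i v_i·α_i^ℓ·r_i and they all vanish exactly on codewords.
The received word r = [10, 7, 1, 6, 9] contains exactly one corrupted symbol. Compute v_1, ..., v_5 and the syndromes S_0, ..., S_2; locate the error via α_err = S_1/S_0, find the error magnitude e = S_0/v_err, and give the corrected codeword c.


S = (6, 6, 6), error at position 5, error magnitude e = 6, c = [10, 7, 1, 6, 3].

Step 1: column multipliers v_i = (∏_{j≠i}(α_i − α_j))^{−1} mod 13.
  i = 1 (α = 5): (5−7)(5−11)(5−12)(5−1) = (−2)·(−6)·(−7)·4 = −336 ≡ 2, so v_1 = 2^{−1} = 7 (mod 13).
  i = 2 (α = 7): (7−5)(7−11)(7−12)(7−1) = 2·(−4)·(−5)·6 = 240 ≡ 6, so v_2 = 6^{−1} = 11 (mod 13).
  i = 3 (α = 11): (11−5)(11−7)(11−12)(11−1) = 6·4·(−1)·10 = −240 ≡ 7, so v_3 = 7^{−1} = 2 (mod 13).
  i = 4 (α = 12): (12−5)(12−7)(12−11)(12−1) = 7·5·1·11 = 385 ≡ 8, so v_4 = 8^{−1} = 5 (mod 13).
  i = 5 (α = 1): (1−5)(1−7)(1−11)(1−12) = (−4)·(−6)·(−10)·(−11) = 2640 ≡ 1, so v_5 = 1^{−1} = 1 (mod 13).
  v = [7, 11, 2, 5, 1].
Step 2: syndromes of r = [10, 7, 1, 6, 9] (all sums mod 13).
  S_0 = Σ v_i r_i = 7·10 + 11·7 + 2·1 + 5·6 + 1·9 = 188 ≡ 6.
  S_1 = Σ v_i α_i r_i = 7·5·10 + 11·7·7 + 2·11·1 + 5·12·6 + 1·1·9 = 1280 ≡ 6.
  α_i^2 mod 13 = [12, 10, 4, 1, 1].
  S_2 = Σ v_i α_i^2 r_i = 7·12·10 + 11·10·7 + 2·4·1 + 5·1·6 + 1·1·9 = 1657 ≡ 6.
  S = (6, 6, 6) ≠ 0, so r is not a codeword (an error is present).
Step 3: locate the error. For a single error e at position i, S_ℓ = v_i·e·α_i^ℓ, so α_err = S_1/S_0.
  S_0^{−1} = 6^{−1} = 11 (mod 13), so α_err = 6·11 = 66 ≡ 1 = α_5. Error position i = 5.
  Consistency check: S_2/S_1 = 6·11 = 66 ≡ 1 = α_err ✓ (single-error assumption holds).
Step 4: error magnitude e = S_0/v_5 = S_0·∏_{j≠5}(α_5 − α_j) = 6·1 = 6 ≡ 6 (mod 13).
Step 5: correct position 5: c_5 = r_5 − e = 9 − 6 ≡ 3 (mod 13). Hence c = [10, 7, 1, 6, 3].
  Check: interpolating c through the α_i gives m(x) = 11 + 5·x (degree < 2) with m(α_i) = c_i for every i, so c is indeed a codeword.


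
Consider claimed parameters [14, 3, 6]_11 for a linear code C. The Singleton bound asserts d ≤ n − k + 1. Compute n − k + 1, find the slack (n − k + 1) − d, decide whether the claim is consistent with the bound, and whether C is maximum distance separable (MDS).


Singleton RHS = n − k + 1 = 12, slack = 6, bound satisfied, not MDS.

Singleton bound: d ≤ n − k + 1.
Here n = 14, k = 3, so n − k + 1 = 12.
Given d = 6, check d ≤ 12: YES.
Slack = (n − k + 1) − d = 6.
The code is NOT MDS (slack = 6 > 0).
Description: the claimed parameters are [14, 3, 6]_11; such a code would be non-MDS.


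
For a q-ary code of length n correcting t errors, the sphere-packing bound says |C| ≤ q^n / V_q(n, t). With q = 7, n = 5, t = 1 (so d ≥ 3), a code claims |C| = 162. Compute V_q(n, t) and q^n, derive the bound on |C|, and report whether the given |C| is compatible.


V_q(n, t) = 31, q^n = 16807, Hamming bound = 542, |C| = 162 ≤ bound (satisfied).

Step 1: Compute V_q(n, t) = Σ_{j=0}^1 C(n, j) (q−1)^j.
  j = 0: C(5,0)·(6)^0 = 1·1 = 1.
  j = 1: C(5,1)·(6)^1 = 5·6 = 30.
  V_q(n, t) = 1 + 30 = 31.
Step 2: q^n = 7^5 = 16807.
Step 3: Hamming bound ⌊q^n / V_q(n,t)⌋ = ⌊16807/31⌋ = 542.
Step 4: Compare |C| = 162 to 542: satisfied.
The claimed |C| lies below the Hamming bound.


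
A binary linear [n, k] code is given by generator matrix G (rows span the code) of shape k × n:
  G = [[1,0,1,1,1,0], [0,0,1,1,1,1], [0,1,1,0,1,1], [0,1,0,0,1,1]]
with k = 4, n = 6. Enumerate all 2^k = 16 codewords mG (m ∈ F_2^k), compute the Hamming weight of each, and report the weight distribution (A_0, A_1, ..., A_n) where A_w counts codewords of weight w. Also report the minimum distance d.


Weight distribution: A_0 = 1, A_1 = 1, A_2 = 2, A_3 = 6, A_4 = 5, A_5 = 1. Minimum distance d = 1.

Enumerate all 2^4 = 16 messages m ∈ F_2^4.
For each, compute codeword c = mG in F_2^6, then tally its weight.
  m = 0000 → c = 000000, weight = 0.
  m = 1000 → c = 101110, weight = 4.
  m = 0100 → c = 001111, weight = 4.
  m = 1100 → c = 100001, weight = 2.
  m = 0010 → c = 011011, weight = 4.
  m = 1010 → c = 110101, weight = 4.
  m = 0110 → c = 010100, weight = 2.
  m = 1110 → c = 111010, weight = 4.
  m = 0001 → c = 010011, weight = 3.
  m = 1001 → c = 111101, weight = 5.
  m = 0101 → c = 011100, weight = 3.
  m = 1101 → c = 110010, weight = 3.
  m = 0011 → c = 001000, weight = 1.
  m = 1011 → c = 100110, weight = 3.
  m = 0111 → c = 000111, weight = 3.
  m = 1111 → c = 101001, weight = 3.
Tally weights:
  weight 0: 1 codewords.
  weight 1: 1 codewords.
  weight 2: 2 codewords.
  weight 3: 6 codewords.
  weight 4: 5 codewords.
  weight 5: 1 codewords.
Minimum distance d = smallest w > 0 with A_w > 0 = 1.
Sanity: Σ A_w = 16 = 2^4 = 16 ✓.


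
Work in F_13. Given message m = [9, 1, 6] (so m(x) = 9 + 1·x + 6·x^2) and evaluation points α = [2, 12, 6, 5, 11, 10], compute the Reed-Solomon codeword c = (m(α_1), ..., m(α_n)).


c = [9, 1, 10, 8, 5, 8]

Message polynomial: m(x) = 9 + 1·x + 6·x^2 (mod 13).
For each evaluation point α_i, compute m(α_i) mod 13:
  α_1 = 2: Horner steps 6 → 0 → 9, so m(2) = 9.
  α_2 = 12: Horner steps 6 → 8 → 1, so m(12) = 1.
  α_3 = 6: Horner steps 6 → 11 → 10, so m(6) = 10.
  α_4 = 5: Horner steps 6 → 5 → 8, so m(5) = 8.
  α_5 = 11: Horner steps 6 → 2 → 5, so m(11) = 5.
  α_6 = 10: Horner steps 6 → 9 → 8, so m(10) = 8.
Codeword c = [9, 1, 10, 8, 5, 8] ∈ F_13^6.


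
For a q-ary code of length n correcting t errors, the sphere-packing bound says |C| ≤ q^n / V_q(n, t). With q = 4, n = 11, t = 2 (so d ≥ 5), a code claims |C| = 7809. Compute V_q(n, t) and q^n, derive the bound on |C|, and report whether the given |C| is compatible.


V_q(n, t) = 529, q^n = 4194304, Hamming bound = 7928, |C| = 7809 ≤ bound (satisfied).

Step 1: Compute V_q(n, t) = Σ_{j=0}^2 C(n, j) (q−1)^j.
  j = 0: C(11,0)·(3)^0 = 1·1 = 1.
  j = 1: C(11,1)·(3)^1 = 11·3 = 33.
  j = 2: C(11,2)·(3)^2 = 55·9 = 495.
  V_q(n, t) = 1 + 33 + 495 = 529.
Step 2: q^n = 4^11 = 4194304.
Step 3: Hamming bound ⌊q^n / V_q(n,t)⌋ = ⌊4194304/529⌋ = 7928.
Step 4: Compare |C| = 7809 to 7928: satisfied.
The claimed |C| lies below the Hamming bound.


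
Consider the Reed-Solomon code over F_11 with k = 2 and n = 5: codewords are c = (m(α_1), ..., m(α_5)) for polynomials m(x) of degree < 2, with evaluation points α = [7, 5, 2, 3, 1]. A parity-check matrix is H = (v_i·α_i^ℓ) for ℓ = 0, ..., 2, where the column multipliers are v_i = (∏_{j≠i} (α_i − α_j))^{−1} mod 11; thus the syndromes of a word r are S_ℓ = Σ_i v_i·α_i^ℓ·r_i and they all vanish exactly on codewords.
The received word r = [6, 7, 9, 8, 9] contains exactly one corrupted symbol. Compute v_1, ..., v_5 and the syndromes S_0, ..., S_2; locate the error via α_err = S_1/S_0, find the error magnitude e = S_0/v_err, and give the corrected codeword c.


S = (4, 8, 5), error at position 3, error magnitude e = 6, c = [6, 7, 3, 8, 9].

Step 1: column multipliers v_i = (∏_{j≠i}(α_i − α_j))^{−1} mod 11.
  i = 1 (α = 7): (7−5)(7−2)(7−3)(7−1) = 2·5·4·6 = 240 ≡ 9, so v_1 = 9^{−1} = 5 (mod 11).
  i = 2 (α = 5): (5−7)(5−2)(5−3)(5−1) = (−2)·3·2·4 = −48 ≡ 7, so v_2 = 7^{−1} = 8 (mod 11).
  i = 3 (α = 2): (2−7)(2−5)(2−3)(2−1) = (−5)·(−3)·(−1)·1 = −15 ≡ 7, so v_3 = 7^{−1} = 8 (mod 11).
  i = 4 (α = 3): (3−7)(3−5)(3−2)(3−1) = (−4)·(−2)·1·2 = 16 ≡ 5, so v_4 = 5^{−1} = 9 (mod 11).
  i = 5 (α = 1): (1−7)(1−5)(1−2)(1−3) = (−6)·(−4)·(−1)·(−2) = 48 ≡ 4, so v_5 = 4^{−1} = 3 (mod 11).
  v = [5, 8, 8, 9, 3].
Step 2: syndromes of r = [6, 7, 9, 8, 9] (all sums mod 11).
  S_0 = Σ v_i r_i = 5·6 + 8·7 + 8·9 + 9·8 + 3·9 = 257 ≡ 4.
  S_1 = Σ v_i α_i r_i = 5·7·6 + 8·5·7 + 8·2·9 + 9·3·8 + 3·1·9 = 877 ≡ 8.
  α_i^2 mod 11 = [5, 3, 4, 9, 1].
  S_2 = Σ v_i α_i^2 r_i = 5·5·6 + 8·3·7 + 8·4·9 + 9·9·8 + 3·1·9 = 1281 ≡ 5.
  S = (4, 8, 5) ≠ 0, so r is not a codeword (an error is present).
Step 3: locate the error. For a single error e at position i, S_ℓ = v_i·e·α_i^ℓ, so α_err = S_1/S_0.
  S_0^{−1} = 4^{−1} = 3 (mod 11), so α_err = 8·3 = 24 ≡ 2 = α_3. Error position i = 3.
  Consistency check: S_2/S_1 = 5·7 = 35 ≡ 2 = α_err ✓ (single-error assumption holds).
Step 4: error magnitude e = S_0/v_3 = S_0·∏_{j≠3}(α_3 − α_j) = 4·7 = 28 ≡ 6 (mod 11).
Step 5: correct position 3: c_3 = r_3 − e = 9 − 6 ≡ 3 (mod 11). Hence c = [6, 7, 3, 8, 9].
  Check: interpolating c through the α_i gives m(x) = 4 + 5·x (degree < 2) with m(α_i) = c_i for every i, so c is indeed a codeword.


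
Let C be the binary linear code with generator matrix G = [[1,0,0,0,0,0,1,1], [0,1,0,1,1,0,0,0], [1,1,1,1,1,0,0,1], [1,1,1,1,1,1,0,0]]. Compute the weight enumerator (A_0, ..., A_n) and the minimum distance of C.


Weight distribution: A_0 = 1, A_2 = 2, A_3 = 5, A_4 = 1, A_5 = 2, A_6 = 4, A_7 = 1. Minimum distance d = 2.

Enumerate all 2^4 = 16 messages m ∈ F_2^4.
For each, compute codeword c = mG in F_2^8, then tally its weight.
  m = 0000 → c = 00000000, weight = 0.
  m = 1000 → c = 10000011, weight = 3.
  m = 0100 → c = 01011000, weight = 3.
  m = 1100 → c = 11011011, weight = 6.
  m = 0010 → c = 11111001, weight = 6.
  m = 1010 → c = 01111010, weight = 5.
  m = 0110 → c = 10100001, weight = 3.
  m = 1110 → c = 00100010, weight = 2.
  m = 0001 → c = 11111100, weight = 6.
  m = 1001 → c = 01111111, weight = 7.
  m = 0101 → c = 10100100, weight = 3.
  m = 1101 → c = 00100111, weight = 4.
  m = 0011 → c = 00000101, weight = 2.
  m = 1011 → c = 10000110, weight = 3.
  m = 0111 → c = 01011101, weight = 5.
  m = 1111 → c = 11011110, weight = 6.
Tally weights:
  weight 0: 1 codewords.
  weight 2: 2 codewords.
  weight 3: 5 codewords.
  weight 4: 1 codewords.
  weight 5: 2 codewords.
  weight 6: 4 codewords.
  weight 7: 1 codewords.
Minimum distance d = smallest w > 0 with A_w > 0 = 2.
Sanity: Σ A_w = 16 = 2^4 = 16 ✓.


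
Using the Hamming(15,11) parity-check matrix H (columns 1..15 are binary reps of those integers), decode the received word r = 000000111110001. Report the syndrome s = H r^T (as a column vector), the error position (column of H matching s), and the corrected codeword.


s = (1, 0, 0, 0)^T, error position = 8, corrected codeword c = 000000101110001

Compute s = H r^T mod 2 one row at a time:
  s_1 = 1 + 1 + 1 + 1 + 0 + 0 + 0 + 1 = 5 ≡ 1 (mod 2).
  s_2 = 0 + 0 + 0 + 1 + 0 + 0 + 0 + 1 = 2 ≡ 0 (mod 2).
  s_3 = 0 + 0 + 0 + 1 + 1 + 1 + 0 + 1 = 4 ≡ 0 (mod 2).
  s_4 = 0 + 0 + 0 + 1 + 1 + 1 + 0 + 1 = 4 ≡ 0 (mod 2).
s = (1, 0, 0, 0)^T — this equals column 8 of H (binary 1000), so error is at position 8.
Correct: flip bit 8 of r = 000000111110001 to get c = 000000101110001.


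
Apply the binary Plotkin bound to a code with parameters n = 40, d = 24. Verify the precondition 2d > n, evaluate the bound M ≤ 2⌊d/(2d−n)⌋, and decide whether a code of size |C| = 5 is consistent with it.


Plotkin bound M ≤ 6; given |C| = 5 ≤ bound (satisfied).

Check applicability: 2d = 48, n = 40.
2d − n = 8 > 0, so Plotkin applies.
Compute d/(2d−n) = 24/8 ≈ 3.0000.
⌊d/(2d−n)⌋ = 3.
Plotkin bound: M ≤ 2·3 = 6.
Given |C| = 5, check: satisfied.
This |C| is below the Plotkin bound.


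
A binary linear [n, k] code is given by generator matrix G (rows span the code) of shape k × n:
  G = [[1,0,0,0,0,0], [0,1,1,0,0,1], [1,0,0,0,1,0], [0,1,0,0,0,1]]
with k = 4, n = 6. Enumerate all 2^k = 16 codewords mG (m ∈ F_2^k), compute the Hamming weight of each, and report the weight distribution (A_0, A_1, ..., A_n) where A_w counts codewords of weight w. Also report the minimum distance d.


Weight distribution: A_0 = 1, A_1 = 3, A_2 = 4, A_3 = 4, A_4 = 3, A_5 = 1. Minimum distance d = 1.

Enumerate all 2^4 = 16 messages m ∈ F_2^4.
For each, compute codeword c = mG in F_2^6, then tally its weight.
  m = 0000 → c = 000000, weight = 0.
  m = 1000 → c = 100000, weight = 1.
  m = 0100 → c = 011001, weight = 3.
  m = 1100 → c = 111001, weight = 4.
  m = 0010 → c = 100010, weight = 2.
  m = 1010 → c = 000010, weight = 1.
  m = 0110 → c = 111011, weight = 5.
  m = 1110 → c = 011011, weight = 4.
  m = 0001 → c = 010001, weight = 2.
  m = 1001 → c = 110001, weight = 3.
  m = 0101 → c = 001000, weight = 1.
  m = 1101 → c = 101000, weight = 2.
  m = 0011 → c = 110011, weight = 4.
  m = 1011 → c = 010011, weight = 3.
  m = 0111 → c = 101010, weight = 3.
  m = 1111 → c = 001010, weight = 2.
Tally weights:
  weight 0: 1 codewords.
  weight 1: 3 codewords.
  weight 2: 4 codewords.
  weight 3: 4 codewords.
  weight 4: 3 codewords.
  weight 5: 1 codewords.
Minimum distance d = smallest w > 0 with A_w > 0 = 1.
Sanity: Σ A_w = 16 = 2^4 = 16 ✓.


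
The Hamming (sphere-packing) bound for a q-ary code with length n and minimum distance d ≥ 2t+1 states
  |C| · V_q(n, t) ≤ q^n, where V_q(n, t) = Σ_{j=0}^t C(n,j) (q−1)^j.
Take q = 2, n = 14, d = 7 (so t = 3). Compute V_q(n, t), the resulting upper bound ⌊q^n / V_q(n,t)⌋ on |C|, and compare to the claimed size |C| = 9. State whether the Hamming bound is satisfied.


V_q(n, t) = 470, q^n = 16384, Hamming bound = 34, |C| = 9 ≤ bound (satisfied).

Step 1: Compute V_q(n, t) = Σ_{j=0}^3 C(n, j) (q−1)^j.
  j = 0: C(14,0)·(1)^0 = 1·1 = 1.
  j = 1: C(14,1)·(1)^1 = 14·1 = 14.
  j = 2: C(14,2)·(1)^2 = 91·1 = 91.
  j = 3: C(14,3)·(1)^3 = 364·1 = 364.
  V_q(n, t) = 1 + 14 + 91 + 364 = 470.
Step 2: q^n = 2^14 = 16384.
Step 3: Hamming bound ⌊q^n / V_q(n,t)⌋ = ⌊16384/470⌋ = 34.
Step 4: Compare |C| = 9 to 34: satisfied.
The claimed |C| lies below the Hamming bound.


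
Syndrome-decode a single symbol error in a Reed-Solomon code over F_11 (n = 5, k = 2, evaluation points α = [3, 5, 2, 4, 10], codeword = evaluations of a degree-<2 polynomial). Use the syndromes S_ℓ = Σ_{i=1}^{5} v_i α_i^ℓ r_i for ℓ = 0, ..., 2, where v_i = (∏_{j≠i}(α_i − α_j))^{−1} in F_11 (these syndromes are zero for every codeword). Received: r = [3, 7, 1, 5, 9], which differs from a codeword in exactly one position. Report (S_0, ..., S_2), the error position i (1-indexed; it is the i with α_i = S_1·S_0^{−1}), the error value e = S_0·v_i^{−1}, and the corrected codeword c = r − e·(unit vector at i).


S = (10, 1, 10), error at position 5, error magnitude e = 3, c = [3, 7, 1, 5, 6].

Step 1: column multipliers v_i = (∏_{j≠i}(α_i − α_j))^{−1} mod 11.
  i = 1 (α = 3): (3−5)(3−2)(3−4)(3−10) = (−2)·1·(−1)·(−7) = −14 ≡ 8, so v_1 = 8^{−1} = 7 (mod 11).
  i = 2 (α = 5): (5−3)(5−2)(5−4)(5−10) = 2·3·1·(−5) = −30 ≡ 3, so v_2 = 3^{−1} = 4 (mod 11).
  i = 3 (α = 2): (2−3)(2−5)(2−4)(2−10) = (−1)·(−3)·(−2)·(−8) = 48 ≡ 4, so v_3 = 4^{−1} = 3 (mod 11).
  i = 4 (α = 4): (4−3)(4−5)(4−2)(4−10) = 1·(−1)·2·(−6) = 12 ≡ 1, so v_4 = 1^{−1} = 1 (mod 11).
  i = 5 (α = 10): (10−3)(10−5)(10−2)(10−4) = 7·5·8·6 = 1680 ≡ 8, so v_5 = 8^{−1} = 7 (mod 11).
  v = [7, 4, 3, 1, 7].
Step 2: syndromes of r = [3, 7, 1, 5, 9] (all sums mod 11).
  S_0 = Σ v_i r_i = 7·3 + 4·7 + 3·1 + 1·5 + 7·9 = 120 ≡ 10.
  S_1 = Σ v_i α_i r_i = 7·3·3 + 4·5·7 + 3·2·1 + 1·4·5 + 7·10·9 = 859 ≡ 1.
  α_i^2 mod 11 = [9, 3, 4, 5, 1].
  S_2 = Σ v_i α_i^2 r_i = 7·9·3 + 4·3·7 + 3·4·1 + 1·5·5 + 7·1·9 = 373 ≡ 10.
  S = (10, 1, 10) ≠ 0, so r is not a codeword (an error is present).
Step 3: locate the error. For a single error e at position i, S_ℓ = v_i·e·α_i^ℓ, so α_err = S_1/S_0.
  S_0^{−1} = 10^{−1} = 10 (mod 11), so α_err = 1·10 = 10 ≡ 10 = α_5. Error position i = 5.
  Consistency check: S_2/S_1 = 10·1 = 10 ≡ 10 = α_err ✓ (single-error assumption holds).
Step 4: error magnitude e = S_0/v_5 = S_0·∏_{j≠5}(α_5 − α_j) = 10·8 = 80 ≡ 3 (mod 11).
Step 5: correct position 5: c_5 = r_5 − e = 9 − 3 ≡ 6 (mod 11). Hence c = [3, 7, 1, 5, 6].
  Check: interpolating c through the α_i gives m(x) = 8 + 2·x (degree < 2) with m(α_i) = c_i for every i, so c is indeed a codeword.


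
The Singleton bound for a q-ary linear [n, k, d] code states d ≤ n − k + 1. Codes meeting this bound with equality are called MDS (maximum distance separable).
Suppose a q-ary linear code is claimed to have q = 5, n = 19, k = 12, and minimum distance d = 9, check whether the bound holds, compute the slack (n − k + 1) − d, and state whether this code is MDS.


Singleton RHS = n − k + 1 = 8, slack = -1, bound violated (no such code; not MDS).

Singleton bound: d ≤ n − k + 1.
Here n = 19, k = 12, so n − k + 1 = 8.
Given d = 9, check d ≤ 8: NO.
Slack = (n − k + 1) − d = -1.
The slack is negative: d = 9 exceeds n − k + 1 = 8 by 1, so the Singleton bound is violated and no linear [19, 12, 9]_5 code can exist. In particular it is not MDS (MDS requires d = n − k + 1 exactly).
Description: the claimed parameters are [19, 12, 9]_5; such a code would be impossible (violates the Singleton bound).


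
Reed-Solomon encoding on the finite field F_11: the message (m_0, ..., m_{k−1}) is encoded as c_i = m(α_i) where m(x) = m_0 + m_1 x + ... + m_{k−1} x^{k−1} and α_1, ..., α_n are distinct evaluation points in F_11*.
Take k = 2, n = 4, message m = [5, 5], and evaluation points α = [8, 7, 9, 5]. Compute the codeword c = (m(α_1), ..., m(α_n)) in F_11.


c = [1, 7, 6, 8]

Message polynomial: m(x) = 5 + 5·x (mod 11).
For each evaluation point α_i, compute m(α_i) mod 11:
  α_1 = 8: Horner steps 5 → 1, so m(8) = 1.
  α_2 = 7: Horner steps 5 → 7, so m(7) = 7.
  α_3 = 9: Horner steps 5 → 6, so m(9) = 6.
  α_4 = 5: Horner steps 5 → 8, so m(5) = 8.
Codeword c = [1, 7, 6, 8] ∈ F_11^4.


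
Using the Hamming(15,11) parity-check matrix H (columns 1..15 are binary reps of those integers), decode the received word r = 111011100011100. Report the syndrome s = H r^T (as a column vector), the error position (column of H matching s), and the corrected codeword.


s = (1, 1, 1, 0)^T, error position = 14, corrected codeword c = 111011100011110

Compute s = H r^T mod 2 one row at a time:
  s_1 = 0 + 0 + 0 + 1 + 1 + 1 + 0 + 0 = 3 ≡ 1 (mod 2).
  s_2 = 0 + 1 + 1 + 1 + 1 + 1 + 0 + 0 = 5 ≡ 1 (mod 2).
  s_3 = 1 + 1 + 1 + 1 + 0 + 1 + 0 + 0 = 5 ≡ 1 (mod 2).
  s_4 = 1 + 1 + 1 + 1 + 0 + 1 + 1 + 0 = 6 ≡ 0 (mod 2).
s = (1, 1, 1, 0)^T — this equals column 14 of H (binary 1110), so error is at position 14.
Correct: flip bit 14 of r = 111011100011100 to get c = 111011100011110.


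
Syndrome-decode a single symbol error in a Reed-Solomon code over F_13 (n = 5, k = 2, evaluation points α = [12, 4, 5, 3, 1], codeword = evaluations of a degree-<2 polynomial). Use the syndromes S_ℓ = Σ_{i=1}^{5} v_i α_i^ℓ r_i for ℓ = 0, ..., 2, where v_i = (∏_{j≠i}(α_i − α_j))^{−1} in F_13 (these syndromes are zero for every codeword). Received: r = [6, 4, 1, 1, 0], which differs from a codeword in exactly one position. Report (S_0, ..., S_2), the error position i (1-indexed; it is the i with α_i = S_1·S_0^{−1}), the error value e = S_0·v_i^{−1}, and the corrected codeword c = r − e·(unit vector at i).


S = (11, 7, 8), error at position 4, error magnitude e = 7, c = [6, 4, 1, 7, 0].

Step 1: column multipliers v_i = (∏_{j≠i}(α_i − α_j))^{−1} mod 13.
  i = 1 (α = 12): (12−4)(12−5)(12−3)(12−1) = 8·7·9·11 = 5544 ≡ 6, so v_1 = 6^{−1} = 11 (mod 13).
  i = 2 (α = 4): (4−12)(4−5)(4−3)(4−1) = (−8)·(−1)·1·3 = 24 ≡ 11, so v_2 = 11^{−1} = 6 (mod 13).
  i = 3 (α = 5): (5−12)(5−4)(5−3)(5−1) = (−7)·1·2·4 = −56 ≡ 9, so v_3 = 9^{−1} = 3 (mod 13).
  i = 4 (α = 3): (3−12)(3−4)(3−5)(3−1) = (−9)·(−1)·(−2)·2 = −36 ≡ 3, so v_4 = 3^{−1} = 9 (mod 13).
  i = 5 (α = 1): (1−12)(1−4)(1−5)(1−3) = (−11)·(−3)·(−4)·(−2) = 264 ≡ 4, so v_5 = 4^{−1} = 10 (mod 13).
  v = [11, 6, 3, 9, 10].
Step 2: syndromes of r = [6, 4, 1, 1, 0] (all sums mod 13).
  S_0 = Σ v_i r_i = 11·6 + 6·4 + 3·1 + 9·1 + 10·0 = 102 ≡ 11.
  S_1 = Σ v_i α_i r_i = 11·12·6 + 6·4·4 + 3·5·1 + 9·3·1 + 10·1·0 = 930 ≡ 7.
  α_i^2 mod 13 = [1, 3, 12, 9, 1].
  S_2 = Σ v_i α_i^2 r_i = 11·1·6 + 6·3·4 + 3·12·1 + 9·9·1 + 10·1·0 = 255 ≡ 8.
  S = (11, 7, 8) ≠ 0, so r is not a codeword (an error is present).
Step 3: locate the error. For a single error e at position i, S_ℓ = v_i·e·α_i^ℓ, so α_err = S_1/S_0.
  S_0^{−1} = 11^{−1} = 6 (mod 13), so α_err = 7·6 = 42 ≡ 3 = α_4. Error position i = 4.
  Consistency check: S_2/S_1 = 8·2 = 16 ≡ 3 = α_err ✓ (single-error assumption holds).
Step 4: error magnitude e = S_0/v_4 = S_0·∏_{j≠4}(α_4 − α_j) = 11·3 = 33 ≡ 7 (mod 13).
Step 5: correct position 4: c_4 = r_4 − e = 1 − 7 ≡ 7 (mod 13). Hence c = [6, 4, 1, 7, 0].
  Check: interpolating c through the α_i gives m(x) = 3 + 10·x (degree < 2) with m(α_i) = c_i for every i, so c is indeed a codeword.


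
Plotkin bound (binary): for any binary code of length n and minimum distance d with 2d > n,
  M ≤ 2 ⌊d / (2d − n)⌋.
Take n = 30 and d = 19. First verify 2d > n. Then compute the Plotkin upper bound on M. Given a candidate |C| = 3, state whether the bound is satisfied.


Plotkin bound M ≤ 4; given |C| = 3 ≤ bound (satisfied).

Check applicability: 2d = 38, n = 30.
2d − n = 8 > 0, so Plotkin applies.
Compute d/(2d−n) = 19/8 ≈ 2.3750.
⌊d/(2d−n)⌋ = 2.
Plotkin bound: M ≤ 2·2 = 4.
Given |C| = 3, check: satisfied.
This |C| is below the Plotkin bound.


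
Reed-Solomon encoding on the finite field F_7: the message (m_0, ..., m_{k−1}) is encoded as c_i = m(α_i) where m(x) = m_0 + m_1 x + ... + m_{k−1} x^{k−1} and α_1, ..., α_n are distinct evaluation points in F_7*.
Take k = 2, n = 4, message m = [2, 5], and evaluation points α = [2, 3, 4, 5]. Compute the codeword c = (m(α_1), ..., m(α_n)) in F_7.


c = [5, 3, 1, 6]

Message polynomial: m(x) = 2 + 5·x (mod 7).
For each evaluation point α_i, compute m(α_i) mod 7:
  α_1 = 2: Horner steps 5 → 5, so m(2) = 5.
  α_2 = 3: Horner steps 5 → 3, so m(3) = 3.
  α_3 = 4: Horner steps 5 → 1, so m(4) = 1.
  α_4 = 5: Horner steps 5 → 6, so m(5) = 6.
Codeword c = [5, 3, 1, 6] ∈ F_7^4.


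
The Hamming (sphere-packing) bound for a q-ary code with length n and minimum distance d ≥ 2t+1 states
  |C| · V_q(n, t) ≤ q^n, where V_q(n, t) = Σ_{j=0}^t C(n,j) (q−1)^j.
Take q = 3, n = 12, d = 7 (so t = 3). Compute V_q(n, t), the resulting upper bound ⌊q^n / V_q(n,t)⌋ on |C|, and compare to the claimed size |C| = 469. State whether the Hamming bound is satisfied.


V_q(n, t) = 2049, q^n = 531441, Hamming bound = 259, |C| = 469 > bound (violated).

Step 1: Compute V_q(n, t) = Σ_{j=0}^3 C(n, j) (q−1)^j.
  j = 0: C(12,0)·(2)^0 = 1·1 = 1.
  j = 1: C(12,1)·(2)^1 = 12·2 = 24.
  j = 2: C(12,2)·(2)^2 = 66·4 = 264.
  j = 3: C(12,3)·(2)^3 = 220·8 = 1760.
  V_q(n, t) = 1 + 24 + 264 + 1760 = 2049.
Step 2: q^n = 3^12 = 531441.
Step 3: Hamming bound ⌊q^n / V_q(n,t)⌋ = ⌊531441/2049⌋ = 259.
Step 4: Compare |C| = 469 to 259: violated.
The claimed |C| lies above the Hamming bound, so no 3-ary code of length 12 with d ≥ 7 can have 469 codewords.


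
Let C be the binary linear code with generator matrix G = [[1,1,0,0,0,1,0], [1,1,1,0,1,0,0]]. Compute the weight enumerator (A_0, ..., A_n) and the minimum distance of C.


Weight distribution: A_0 = 1, A_3 = 2, A_4 = 1. Minimum distance d = 3.

Enumerate all 2^2 = 4 messages m ∈ F_2^2.
For each, compute codeword c = mG in F_2^7, then tally its weight.
  m = 00 → c = 0000000, weight = 0.
  m = 10 → c = 1100010, weight = 3.
  m = 01 → c = 1110100, weight = 4.
  m = 11 → c = 0010110, weight = 3.
Tally weights:
  weight 0: 1 codewords.
  weight 3: 2 codewords.
  weight 4: 1 codewords.
Minimum distance d = smallest w > 0 with A_w > 0 = 3.
Sanity: Σ A_w = 4 = 2^2 = 4 ✓.
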